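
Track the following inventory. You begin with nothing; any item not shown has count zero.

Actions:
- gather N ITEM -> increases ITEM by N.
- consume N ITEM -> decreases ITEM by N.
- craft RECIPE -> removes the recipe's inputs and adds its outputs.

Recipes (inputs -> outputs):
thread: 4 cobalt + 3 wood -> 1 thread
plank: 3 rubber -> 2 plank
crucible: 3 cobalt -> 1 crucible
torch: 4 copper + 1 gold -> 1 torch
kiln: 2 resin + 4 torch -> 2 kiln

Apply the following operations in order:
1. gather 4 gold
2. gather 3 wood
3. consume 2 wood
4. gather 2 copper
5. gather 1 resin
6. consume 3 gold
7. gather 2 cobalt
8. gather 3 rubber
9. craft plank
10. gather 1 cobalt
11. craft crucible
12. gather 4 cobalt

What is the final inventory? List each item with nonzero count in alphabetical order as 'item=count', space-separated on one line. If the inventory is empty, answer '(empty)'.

Answer: cobalt=4 copper=2 crucible=1 gold=1 plank=2 resin=1 wood=1

Derivation:
After 1 (gather 4 gold): gold=4
After 2 (gather 3 wood): gold=4 wood=3
After 3 (consume 2 wood): gold=4 wood=1
After 4 (gather 2 copper): copper=2 gold=4 wood=1
After 5 (gather 1 resin): copper=2 gold=4 resin=1 wood=1
After 6 (consume 3 gold): copper=2 gold=1 resin=1 wood=1
After 7 (gather 2 cobalt): cobalt=2 copper=2 gold=1 resin=1 wood=1
After 8 (gather 3 rubber): cobalt=2 copper=2 gold=1 resin=1 rubber=3 wood=1
After 9 (craft plank): cobalt=2 copper=2 gold=1 plank=2 resin=1 wood=1
After 10 (gather 1 cobalt): cobalt=3 copper=2 gold=1 plank=2 resin=1 wood=1
After 11 (craft crucible): copper=2 crucible=1 gold=1 plank=2 resin=1 wood=1
After 12 (gather 4 cobalt): cobalt=4 copper=2 crucible=1 gold=1 plank=2 resin=1 wood=1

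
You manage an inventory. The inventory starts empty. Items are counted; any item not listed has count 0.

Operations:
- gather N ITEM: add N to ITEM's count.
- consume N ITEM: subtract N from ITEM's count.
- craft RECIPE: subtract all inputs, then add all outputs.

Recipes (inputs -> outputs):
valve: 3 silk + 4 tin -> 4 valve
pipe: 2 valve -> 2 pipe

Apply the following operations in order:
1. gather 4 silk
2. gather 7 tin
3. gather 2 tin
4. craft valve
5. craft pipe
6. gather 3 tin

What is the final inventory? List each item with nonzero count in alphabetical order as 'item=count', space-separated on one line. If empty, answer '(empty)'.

After 1 (gather 4 silk): silk=4
After 2 (gather 7 tin): silk=4 tin=7
After 3 (gather 2 tin): silk=4 tin=9
After 4 (craft valve): silk=1 tin=5 valve=4
After 5 (craft pipe): pipe=2 silk=1 tin=5 valve=2
After 6 (gather 3 tin): pipe=2 silk=1 tin=8 valve=2

Answer: pipe=2 silk=1 tin=8 valve=2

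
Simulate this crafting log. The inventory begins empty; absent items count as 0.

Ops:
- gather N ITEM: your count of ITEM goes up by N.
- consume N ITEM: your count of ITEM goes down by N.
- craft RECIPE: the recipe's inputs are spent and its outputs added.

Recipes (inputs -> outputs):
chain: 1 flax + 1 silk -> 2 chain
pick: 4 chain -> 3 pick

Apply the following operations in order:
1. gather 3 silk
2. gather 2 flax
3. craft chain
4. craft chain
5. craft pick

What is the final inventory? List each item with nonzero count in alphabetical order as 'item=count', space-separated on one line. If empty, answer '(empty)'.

Answer: pick=3 silk=1

Derivation:
After 1 (gather 3 silk): silk=3
After 2 (gather 2 flax): flax=2 silk=3
After 3 (craft chain): chain=2 flax=1 silk=2
After 4 (craft chain): chain=4 silk=1
After 5 (craft pick): pick=3 silk=1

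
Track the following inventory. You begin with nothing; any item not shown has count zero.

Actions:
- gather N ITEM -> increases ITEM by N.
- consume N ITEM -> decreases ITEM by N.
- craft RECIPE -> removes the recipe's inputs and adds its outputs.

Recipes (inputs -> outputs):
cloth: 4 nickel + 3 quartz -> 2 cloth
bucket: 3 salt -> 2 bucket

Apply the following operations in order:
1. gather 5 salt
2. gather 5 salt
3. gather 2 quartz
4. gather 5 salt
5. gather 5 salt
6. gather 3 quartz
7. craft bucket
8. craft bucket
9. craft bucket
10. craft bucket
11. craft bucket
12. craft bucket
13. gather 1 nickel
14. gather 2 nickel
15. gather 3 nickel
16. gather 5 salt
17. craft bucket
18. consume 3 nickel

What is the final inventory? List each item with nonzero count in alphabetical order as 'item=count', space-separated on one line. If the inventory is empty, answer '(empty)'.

Answer: bucket=14 nickel=3 quartz=5 salt=4

Derivation:
After 1 (gather 5 salt): salt=5
After 2 (gather 5 salt): salt=10
After 3 (gather 2 quartz): quartz=2 salt=10
After 4 (gather 5 salt): quartz=2 salt=15
After 5 (gather 5 salt): quartz=2 salt=20
After 6 (gather 3 quartz): quartz=5 salt=20
After 7 (craft bucket): bucket=2 quartz=5 salt=17
After 8 (craft bucket): bucket=4 quartz=5 salt=14
After 9 (craft bucket): bucket=6 quartz=5 salt=11
After 10 (craft bucket): bucket=8 quartz=5 salt=8
After 11 (craft bucket): bucket=10 quartz=5 salt=5
After 12 (craft bucket): bucket=12 quartz=5 salt=2
After 13 (gather 1 nickel): bucket=12 nickel=1 quartz=5 salt=2
After 14 (gather 2 nickel): bucket=12 nickel=3 quartz=5 salt=2
After 15 (gather 3 nickel): bucket=12 nickel=6 quartz=5 salt=2
After 16 (gather 5 salt): bucket=12 nickel=6 quartz=5 salt=7
After 17 (craft bucket): bucket=14 nickel=6 quartz=5 salt=4
After 18 (consume 3 nickel): bucket=14 nickel=3 quartz=5 salt=4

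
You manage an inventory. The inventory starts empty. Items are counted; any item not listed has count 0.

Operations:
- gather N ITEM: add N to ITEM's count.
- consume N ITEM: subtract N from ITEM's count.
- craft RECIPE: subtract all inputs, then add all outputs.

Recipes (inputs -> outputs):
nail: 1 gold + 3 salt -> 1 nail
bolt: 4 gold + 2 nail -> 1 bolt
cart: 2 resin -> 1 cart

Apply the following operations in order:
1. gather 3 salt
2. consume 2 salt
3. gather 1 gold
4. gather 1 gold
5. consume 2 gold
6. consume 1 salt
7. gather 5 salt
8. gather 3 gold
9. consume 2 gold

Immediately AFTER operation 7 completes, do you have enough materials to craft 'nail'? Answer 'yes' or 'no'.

Answer: no

Derivation:
After 1 (gather 3 salt): salt=3
After 2 (consume 2 salt): salt=1
After 3 (gather 1 gold): gold=1 salt=1
After 4 (gather 1 gold): gold=2 salt=1
After 5 (consume 2 gold): salt=1
After 6 (consume 1 salt): (empty)
After 7 (gather 5 salt): salt=5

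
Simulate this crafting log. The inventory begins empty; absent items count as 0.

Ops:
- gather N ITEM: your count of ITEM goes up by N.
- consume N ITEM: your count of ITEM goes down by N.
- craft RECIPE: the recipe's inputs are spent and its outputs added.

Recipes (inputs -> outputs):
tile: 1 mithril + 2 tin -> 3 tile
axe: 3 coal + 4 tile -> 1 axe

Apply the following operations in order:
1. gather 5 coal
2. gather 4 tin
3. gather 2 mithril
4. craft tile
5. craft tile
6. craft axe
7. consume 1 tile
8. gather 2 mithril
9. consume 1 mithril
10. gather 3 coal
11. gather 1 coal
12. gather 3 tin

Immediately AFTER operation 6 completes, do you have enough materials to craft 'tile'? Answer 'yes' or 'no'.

Answer: no

Derivation:
After 1 (gather 5 coal): coal=5
After 2 (gather 4 tin): coal=5 tin=4
After 3 (gather 2 mithril): coal=5 mithril=2 tin=4
After 4 (craft tile): coal=5 mithril=1 tile=3 tin=2
After 5 (craft tile): coal=5 tile=6
After 6 (craft axe): axe=1 coal=2 tile=2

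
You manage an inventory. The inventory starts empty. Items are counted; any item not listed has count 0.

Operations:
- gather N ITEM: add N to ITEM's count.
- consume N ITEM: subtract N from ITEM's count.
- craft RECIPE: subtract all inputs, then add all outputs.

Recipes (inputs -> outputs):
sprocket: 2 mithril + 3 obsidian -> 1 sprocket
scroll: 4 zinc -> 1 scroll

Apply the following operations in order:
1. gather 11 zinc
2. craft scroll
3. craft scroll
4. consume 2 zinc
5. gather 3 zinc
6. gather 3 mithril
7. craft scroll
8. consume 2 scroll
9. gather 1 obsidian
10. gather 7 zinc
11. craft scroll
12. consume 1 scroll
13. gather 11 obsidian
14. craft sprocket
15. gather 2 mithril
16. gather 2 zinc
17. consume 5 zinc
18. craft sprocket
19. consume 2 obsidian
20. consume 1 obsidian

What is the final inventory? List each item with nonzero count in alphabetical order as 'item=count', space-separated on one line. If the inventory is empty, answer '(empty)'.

After 1 (gather 11 zinc): zinc=11
After 2 (craft scroll): scroll=1 zinc=7
After 3 (craft scroll): scroll=2 zinc=3
After 4 (consume 2 zinc): scroll=2 zinc=1
After 5 (gather 3 zinc): scroll=2 zinc=4
After 6 (gather 3 mithril): mithril=3 scroll=2 zinc=4
After 7 (craft scroll): mithril=3 scroll=3
After 8 (consume 2 scroll): mithril=3 scroll=1
After 9 (gather 1 obsidian): mithril=3 obsidian=1 scroll=1
After 10 (gather 7 zinc): mithril=3 obsidian=1 scroll=1 zinc=7
After 11 (craft scroll): mithril=3 obsidian=1 scroll=2 zinc=3
After 12 (consume 1 scroll): mithril=3 obsidian=1 scroll=1 zinc=3
After 13 (gather 11 obsidian): mithril=3 obsidian=12 scroll=1 zinc=3
After 14 (craft sprocket): mithril=1 obsidian=9 scroll=1 sprocket=1 zinc=3
After 15 (gather 2 mithril): mithril=3 obsidian=9 scroll=1 sprocket=1 zinc=3
After 16 (gather 2 zinc): mithril=3 obsidian=9 scroll=1 sprocket=1 zinc=5
After 17 (consume 5 zinc): mithril=3 obsidian=9 scroll=1 sprocket=1
After 18 (craft sprocket): mithril=1 obsidian=6 scroll=1 sprocket=2
After 19 (consume 2 obsidian): mithril=1 obsidian=4 scroll=1 sprocket=2
After 20 (consume 1 obsidian): mithril=1 obsidian=3 scroll=1 sprocket=2

Answer: mithril=1 obsidian=3 scroll=1 sprocket=2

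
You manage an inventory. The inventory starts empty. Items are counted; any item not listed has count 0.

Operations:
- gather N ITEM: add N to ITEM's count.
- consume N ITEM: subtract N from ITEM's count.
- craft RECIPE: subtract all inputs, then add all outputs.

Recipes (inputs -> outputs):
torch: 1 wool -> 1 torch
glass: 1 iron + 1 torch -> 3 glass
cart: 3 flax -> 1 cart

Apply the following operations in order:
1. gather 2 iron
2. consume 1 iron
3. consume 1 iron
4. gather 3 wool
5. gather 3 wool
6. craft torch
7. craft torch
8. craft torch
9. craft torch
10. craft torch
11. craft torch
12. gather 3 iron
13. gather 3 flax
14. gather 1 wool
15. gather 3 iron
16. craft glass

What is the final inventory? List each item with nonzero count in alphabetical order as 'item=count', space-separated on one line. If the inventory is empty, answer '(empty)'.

Answer: flax=3 glass=3 iron=5 torch=5 wool=1

Derivation:
After 1 (gather 2 iron): iron=2
After 2 (consume 1 iron): iron=1
After 3 (consume 1 iron): (empty)
After 4 (gather 3 wool): wool=3
After 5 (gather 3 wool): wool=6
After 6 (craft torch): torch=1 wool=5
After 7 (craft torch): torch=2 wool=4
After 8 (craft torch): torch=3 wool=3
After 9 (craft torch): torch=4 wool=2
After 10 (craft torch): torch=5 wool=1
After 11 (craft torch): torch=6
After 12 (gather 3 iron): iron=3 torch=6
After 13 (gather 3 flax): flax=3 iron=3 torch=6
After 14 (gather 1 wool): flax=3 iron=3 torch=6 wool=1
After 15 (gather 3 iron): flax=3 iron=6 torch=6 wool=1
After 16 (craft glass): flax=3 glass=3 iron=5 torch=5 wool=1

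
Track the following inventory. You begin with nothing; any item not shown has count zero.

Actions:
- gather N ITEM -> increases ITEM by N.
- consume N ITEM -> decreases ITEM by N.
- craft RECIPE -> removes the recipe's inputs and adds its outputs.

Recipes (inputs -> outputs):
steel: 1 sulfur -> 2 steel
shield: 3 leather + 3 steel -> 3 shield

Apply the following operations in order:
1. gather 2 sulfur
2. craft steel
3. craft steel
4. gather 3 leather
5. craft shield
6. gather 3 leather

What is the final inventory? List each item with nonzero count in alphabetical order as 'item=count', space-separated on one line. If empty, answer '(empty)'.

Answer: leather=3 shield=3 steel=1

Derivation:
After 1 (gather 2 sulfur): sulfur=2
After 2 (craft steel): steel=2 sulfur=1
After 3 (craft steel): steel=4
After 4 (gather 3 leather): leather=3 steel=4
After 5 (craft shield): shield=3 steel=1
After 6 (gather 3 leather): leather=3 shield=3 steel=1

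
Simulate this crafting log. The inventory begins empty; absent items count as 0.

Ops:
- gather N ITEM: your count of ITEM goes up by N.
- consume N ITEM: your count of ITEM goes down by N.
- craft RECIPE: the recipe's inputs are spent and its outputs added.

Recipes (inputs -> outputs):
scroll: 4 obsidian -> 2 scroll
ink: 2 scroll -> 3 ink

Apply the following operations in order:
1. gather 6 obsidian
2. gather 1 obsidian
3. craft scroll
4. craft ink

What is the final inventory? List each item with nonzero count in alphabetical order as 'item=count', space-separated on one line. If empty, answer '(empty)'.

After 1 (gather 6 obsidian): obsidian=6
After 2 (gather 1 obsidian): obsidian=7
After 3 (craft scroll): obsidian=3 scroll=2
After 4 (craft ink): ink=3 obsidian=3

Answer: ink=3 obsidian=3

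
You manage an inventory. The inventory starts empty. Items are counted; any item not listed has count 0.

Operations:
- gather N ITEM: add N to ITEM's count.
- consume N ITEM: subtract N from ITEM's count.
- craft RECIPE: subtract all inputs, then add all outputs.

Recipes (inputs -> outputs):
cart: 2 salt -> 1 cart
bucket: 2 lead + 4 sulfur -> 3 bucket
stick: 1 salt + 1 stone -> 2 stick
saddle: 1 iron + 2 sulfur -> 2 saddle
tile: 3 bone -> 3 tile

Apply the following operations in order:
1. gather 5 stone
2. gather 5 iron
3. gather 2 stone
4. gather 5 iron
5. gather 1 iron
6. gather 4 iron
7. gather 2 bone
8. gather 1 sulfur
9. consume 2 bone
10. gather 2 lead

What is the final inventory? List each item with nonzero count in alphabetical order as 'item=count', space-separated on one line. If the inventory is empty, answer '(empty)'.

Answer: iron=15 lead=2 stone=7 sulfur=1

Derivation:
After 1 (gather 5 stone): stone=5
After 2 (gather 5 iron): iron=5 stone=5
After 3 (gather 2 stone): iron=5 stone=7
After 4 (gather 5 iron): iron=10 stone=7
After 5 (gather 1 iron): iron=11 stone=7
After 6 (gather 4 iron): iron=15 stone=7
After 7 (gather 2 bone): bone=2 iron=15 stone=7
After 8 (gather 1 sulfur): bone=2 iron=15 stone=7 sulfur=1
After 9 (consume 2 bone): iron=15 stone=7 sulfur=1
After 10 (gather 2 lead): iron=15 lead=2 stone=7 sulfur=1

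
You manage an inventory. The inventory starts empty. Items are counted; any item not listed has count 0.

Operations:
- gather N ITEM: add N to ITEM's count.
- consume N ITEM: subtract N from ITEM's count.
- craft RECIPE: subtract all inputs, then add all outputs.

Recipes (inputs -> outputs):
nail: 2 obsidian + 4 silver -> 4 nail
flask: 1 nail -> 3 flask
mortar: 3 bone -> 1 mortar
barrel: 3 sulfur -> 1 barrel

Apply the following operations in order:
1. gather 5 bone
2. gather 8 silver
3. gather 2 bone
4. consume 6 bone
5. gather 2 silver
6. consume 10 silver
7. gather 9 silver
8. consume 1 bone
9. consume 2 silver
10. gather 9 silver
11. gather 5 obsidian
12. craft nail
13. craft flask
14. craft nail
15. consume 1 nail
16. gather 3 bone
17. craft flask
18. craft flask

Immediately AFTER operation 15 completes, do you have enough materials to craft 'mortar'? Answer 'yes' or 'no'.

Answer: no

Derivation:
After 1 (gather 5 bone): bone=5
After 2 (gather 8 silver): bone=5 silver=8
After 3 (gather 2 bone): bone=7 silver=8
After 4 (consume 6 bone): bone=1 silver=8
After 5 (gather 2 silver): bone=1 silver=10
After 6 (consume 10 silver): bone=1
After 7 (gather 9 silver): bone=1 silver=9
After 8 (consume 1 bone): silver=9
After 9 (consume 2 silver): silver=7
After 10 (gather 9 silver): silver=16
After 11 (gather 5 obsidian): obsidian=5 silver=16
After 12 (craft nail): nail=4 obsidian=3 silver=12
After 13 (craft flask): flask=3 nail=3 obsidian=3 silver=12
After 14 (craft nail): flask=3 nail=7 obsidian=1 silver=8
After 15 (consume 1 nail): flask=3 nail=6 obsidian=1 silver=8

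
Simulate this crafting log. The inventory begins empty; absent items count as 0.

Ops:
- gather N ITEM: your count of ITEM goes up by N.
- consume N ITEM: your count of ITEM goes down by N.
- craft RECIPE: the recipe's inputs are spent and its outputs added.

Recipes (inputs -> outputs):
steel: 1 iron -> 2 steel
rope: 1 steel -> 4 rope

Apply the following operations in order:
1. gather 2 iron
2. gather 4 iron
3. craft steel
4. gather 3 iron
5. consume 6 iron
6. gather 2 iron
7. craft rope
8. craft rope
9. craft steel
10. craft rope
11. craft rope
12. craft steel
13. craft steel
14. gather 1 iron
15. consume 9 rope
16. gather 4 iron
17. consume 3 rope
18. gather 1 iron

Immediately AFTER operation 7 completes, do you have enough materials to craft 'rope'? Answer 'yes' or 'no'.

Answer: yes

Derivation:
After 1 (gather 2 iron): iron=2
After 2 (gather 4 iron): iron=6
After 3 (craft steel): iron=5 steel=2
After 4 (gather 3 iron): iron=8 steel=2
After 5 (consume 6 iron): iron=2 steel=2
After 6 (gather 2 iron): iron=4 steel=2
After 7 (craft rope): iron=4 rope=4 steel=1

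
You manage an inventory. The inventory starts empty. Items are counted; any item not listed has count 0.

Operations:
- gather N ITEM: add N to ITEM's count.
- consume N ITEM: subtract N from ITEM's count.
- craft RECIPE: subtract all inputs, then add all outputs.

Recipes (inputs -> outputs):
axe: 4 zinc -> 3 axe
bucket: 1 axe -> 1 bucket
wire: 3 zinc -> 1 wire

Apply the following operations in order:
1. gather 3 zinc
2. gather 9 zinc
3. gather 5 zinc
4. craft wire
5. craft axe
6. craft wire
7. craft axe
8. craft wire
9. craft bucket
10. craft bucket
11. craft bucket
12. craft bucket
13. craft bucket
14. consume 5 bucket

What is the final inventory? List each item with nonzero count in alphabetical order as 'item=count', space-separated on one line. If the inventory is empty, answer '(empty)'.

Answer: axe=1 wire=3

Derivation:
After 1 (gather 3 zinc): zinc=3
After 2 (gather 9 zinc): zinc=12
After 3 (gather 5 zinc): zinc=17
After 4 (craft wire): wire=1 zinc=14
After 5 (craft axe): axe=3 wire=1 zinc=10
After 6 (craft wire): axe=3 wire=2 zinc=7
After 7 (craft axe): axe=6 wire=2 zinc=3
After 8 (craft wire): axe=6 wire=3
After 9 (craft bucket): axe=5 bucket=1 wire=3
After 10 (craft bucket): axe=4 bucket=2 wire=3
After 11 (craft bucket): axe=3 bucket=3 wire=3
After 12 (craft bucket): axe=2 bucket=4 wire=3
After 13 (craft bucket): axe=1 bucket=5 wire=3
After 14 (consume 5 bucket): axe=1 wire=3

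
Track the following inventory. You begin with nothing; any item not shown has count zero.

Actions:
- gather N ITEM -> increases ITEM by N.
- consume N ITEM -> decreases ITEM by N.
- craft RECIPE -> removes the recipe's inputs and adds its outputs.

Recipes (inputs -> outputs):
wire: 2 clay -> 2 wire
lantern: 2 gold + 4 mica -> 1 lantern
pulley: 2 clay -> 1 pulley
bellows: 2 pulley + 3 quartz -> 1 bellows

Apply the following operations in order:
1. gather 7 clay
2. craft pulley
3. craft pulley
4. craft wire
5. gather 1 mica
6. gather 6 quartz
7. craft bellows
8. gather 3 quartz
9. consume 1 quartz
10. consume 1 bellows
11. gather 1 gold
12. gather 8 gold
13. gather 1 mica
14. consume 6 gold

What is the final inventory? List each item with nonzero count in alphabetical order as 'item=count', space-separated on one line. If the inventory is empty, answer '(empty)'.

Answer: clay=1 gold=3 mica=2 quartz=5 wire=2

Derivation:
After 1 (gather 7 clay): clay=7
After 2 (craft pulley): clay=5 pulley=1
After 3 (craft pulley): clay=3 pulley=2
After 4 (craft wire): clay=1 pulley=2 wire=2
After 5 (gather 1 mica): clay=1 mica=1 pulley=2 wire=2
After 6 (gather 6 quartz): clay=1 mica=1 pulley=2 quartz=6 wire=2
After 7 (craft bellows): bellows=1 clay=1 mica=1 quartz=3 wire=2
After 8 (gather 3 quartz): bellows=1 clay=1 mica=1 quartz=6 wire=2
After 9 (consume 1 quartz): bellows=1 clay=1 mica=1 quartz=5 wire=2
After 10 (consume 1 bellows): clay=1 mica=1 quartz=5 wire=2
After 11 (gather 1 gold): clay=1 gold=1 mica=1 quartz=5 wire=2
After 12 (gather 8 gold): clay=1 gold=9 mica=1 quartz=5 wire=2
After 13 (gather 1 mica): clay=1 gold=9 mica=2 quartz=5 wire=2
After 14 (consume 6 gold): clay=1 gold=3 mica=2 quartz=5 wire=2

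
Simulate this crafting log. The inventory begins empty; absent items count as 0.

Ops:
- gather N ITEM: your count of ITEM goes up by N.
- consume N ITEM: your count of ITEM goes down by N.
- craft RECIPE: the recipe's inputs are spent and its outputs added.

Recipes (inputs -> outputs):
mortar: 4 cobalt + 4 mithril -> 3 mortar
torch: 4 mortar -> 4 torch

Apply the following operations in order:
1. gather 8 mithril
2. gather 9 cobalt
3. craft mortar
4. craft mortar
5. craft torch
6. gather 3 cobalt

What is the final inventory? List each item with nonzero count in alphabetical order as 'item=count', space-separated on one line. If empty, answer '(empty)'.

After 1 (gather 8 mithril): mithril=8
After 2 (gather 9 cobalt): cobalt=9 mithril=8
After 3 (craft mortar): cobalt=5 mithril=4 mortar=3
After 4 (craft mortar): cobalt=1 mortar=6
After 5 (craft torch): cobalt=1 mortar=2 torch=4
After 6 (gather 3 cobalt): cobalt=4 mortar=2 torch=4

Answer: cobalt=4 mortar=2 torch=4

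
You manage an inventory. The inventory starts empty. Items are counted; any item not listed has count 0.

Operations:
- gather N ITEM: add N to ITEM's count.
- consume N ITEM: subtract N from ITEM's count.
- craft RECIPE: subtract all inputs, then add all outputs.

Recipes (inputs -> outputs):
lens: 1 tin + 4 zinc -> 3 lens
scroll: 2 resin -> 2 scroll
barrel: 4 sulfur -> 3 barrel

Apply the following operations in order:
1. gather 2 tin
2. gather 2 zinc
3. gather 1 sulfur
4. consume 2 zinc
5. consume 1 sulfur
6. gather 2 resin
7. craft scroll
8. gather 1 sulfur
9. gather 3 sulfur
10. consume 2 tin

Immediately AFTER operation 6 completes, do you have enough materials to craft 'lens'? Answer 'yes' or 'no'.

Answer: no

Derivation:
After 1 (gather 2 tin): tin=2
After 2 (gather 2 zinc): tin=2 zinc=2
After 3 (gather 1 sulfur): sulfur=1 tin=2 zinc=2
After 4 (consume 2 zinc): sulfur=1 tin=2
After 5 (consume 1 sulfur): tin=2
After 6 (gather 2 resin): resin=2 tin=2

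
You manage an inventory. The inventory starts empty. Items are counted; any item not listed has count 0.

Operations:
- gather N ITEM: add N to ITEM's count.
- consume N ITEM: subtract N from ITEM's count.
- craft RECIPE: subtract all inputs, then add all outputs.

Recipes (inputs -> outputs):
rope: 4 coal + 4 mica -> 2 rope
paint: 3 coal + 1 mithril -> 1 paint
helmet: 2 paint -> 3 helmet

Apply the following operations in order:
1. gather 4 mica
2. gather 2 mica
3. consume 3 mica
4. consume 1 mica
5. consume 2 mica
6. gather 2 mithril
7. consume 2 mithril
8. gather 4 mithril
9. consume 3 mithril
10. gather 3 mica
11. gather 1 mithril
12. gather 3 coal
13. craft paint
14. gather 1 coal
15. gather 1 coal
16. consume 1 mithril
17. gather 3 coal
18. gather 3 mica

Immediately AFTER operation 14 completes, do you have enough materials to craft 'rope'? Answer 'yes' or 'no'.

After 1 (gather 4 mica): mica=4
After 2 (gather 2 mica): mica=6
After 3 (consume 3 mica): mica=3
After 4 (consume 1 mica): mica=2
After 5 (consume 2 mica): (empty)
After 6 (gather 2 mithril): mithril=2
After 7 (consume 2 mithril): (empty)
After 8 (gather 4 mithril): mithril=4
After 9 (consume 3 mithril): mithril=1
After 10 (gather 3 mica): mica=3 mithril=1
After 11 (gather 1 mithril): mica=3 mithril=2
After 12 (gather 3 coal): coal=3 mica=3 mithril=2
After 13 (craft paint): mica=3 mithril=1 paint=1
After 14 (gather 1 coal): coal=1 mica=3 mithril=1 paint=1

Answer: no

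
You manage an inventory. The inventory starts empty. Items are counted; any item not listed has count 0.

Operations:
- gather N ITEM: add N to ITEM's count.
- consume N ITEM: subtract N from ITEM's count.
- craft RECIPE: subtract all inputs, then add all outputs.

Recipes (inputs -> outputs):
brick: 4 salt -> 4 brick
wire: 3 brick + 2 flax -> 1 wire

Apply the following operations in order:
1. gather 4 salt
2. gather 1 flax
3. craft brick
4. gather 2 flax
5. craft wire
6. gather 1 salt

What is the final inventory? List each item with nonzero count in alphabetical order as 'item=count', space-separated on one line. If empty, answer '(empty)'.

Answer: brick=1 flax=1 salt=1 wire=1

Derivation:
After 1 (gather 4 salt): salt=4
After 2 (gather 1 flax): flax=1 salt=4
After 3 (craft brick): brick=4 flax=1
After 4 (gather 2 flax): brick=4 flax=3
After 5 (craft wire): brick=1 flax=1 wire=1
After 6 (gather 1 salt): brick=1 flax=1 salt=1 wire=1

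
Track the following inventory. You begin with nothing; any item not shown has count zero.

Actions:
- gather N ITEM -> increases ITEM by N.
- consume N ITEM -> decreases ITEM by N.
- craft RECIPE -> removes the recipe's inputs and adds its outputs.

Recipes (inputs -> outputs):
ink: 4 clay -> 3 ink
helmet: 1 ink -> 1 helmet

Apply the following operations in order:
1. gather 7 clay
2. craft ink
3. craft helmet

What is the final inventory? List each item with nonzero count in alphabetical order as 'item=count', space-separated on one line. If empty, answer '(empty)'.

Answer: clay=3 helmet=1 ink=2

Derivation:
After 1 (gather 7 clay): clay=7
After 2 (craft ink): clay=3 ink=3
After 3 (craft helmet): clay=3 helmet=1 ink=2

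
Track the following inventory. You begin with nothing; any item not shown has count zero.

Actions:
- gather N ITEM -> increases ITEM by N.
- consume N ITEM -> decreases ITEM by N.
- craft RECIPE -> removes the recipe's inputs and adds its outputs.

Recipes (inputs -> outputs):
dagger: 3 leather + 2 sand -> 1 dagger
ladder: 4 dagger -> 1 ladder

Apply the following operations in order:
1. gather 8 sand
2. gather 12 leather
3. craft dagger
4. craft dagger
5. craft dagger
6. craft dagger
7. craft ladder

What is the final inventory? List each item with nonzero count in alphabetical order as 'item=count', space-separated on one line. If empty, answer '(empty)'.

Answer: ladder=1

Derivation:
After 1 (gather 8 sand): sand=8
After 2 (gather 12 leather): leather=12 sand=8
After 3 (craft dagger): dagger=1 leather=9 sand=6
After 4 (craft dagger): dagger=2 leather=6 sand=4
After 5 (craft dagger): dagger=3 leather=3 sand=2
After 6 (craft dagger): dagger=4
After 7 (craft ladder): ladder=1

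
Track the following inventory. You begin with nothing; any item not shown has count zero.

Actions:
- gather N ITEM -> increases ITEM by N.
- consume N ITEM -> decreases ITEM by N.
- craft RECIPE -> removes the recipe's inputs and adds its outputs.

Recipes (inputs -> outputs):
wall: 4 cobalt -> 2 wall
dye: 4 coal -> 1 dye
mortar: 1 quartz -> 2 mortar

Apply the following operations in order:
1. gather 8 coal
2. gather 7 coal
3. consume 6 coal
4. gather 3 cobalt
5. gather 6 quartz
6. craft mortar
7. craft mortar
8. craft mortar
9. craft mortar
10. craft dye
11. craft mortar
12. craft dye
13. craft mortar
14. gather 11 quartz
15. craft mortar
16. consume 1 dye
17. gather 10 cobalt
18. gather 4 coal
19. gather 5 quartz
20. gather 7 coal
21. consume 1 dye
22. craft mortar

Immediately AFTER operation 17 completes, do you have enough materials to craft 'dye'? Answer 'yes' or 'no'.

After 1 (gather 8 coal): coal=8
After 2 (gather 7 coal): coal=15
After 3 (consume 6 coal): coal=9
After 4 (gather 3 cobalt): coal=9 cobalt=3
After 5 (gather 6 quartz): coal=9 cobalt=3 quartz=6
After 6 (craft mortar): coal=9 cobalt=3 mortar=2 quartz=5
After 7 (craft mortar): coal=9 cobalt=3 mortar=4 quartz=4
After 8 (craft mortar): coal=9 cobalt=3 mortar=6 quartz=3
After 9 (craft mortar): coal=9 cobalt=3 mortar=8 quartz=2
After 10 (craft dye): coal=5 cobalt=3 dye=1 mortar=8 quartz=2
After 11 (craft mortar): coal=5 cobalt=3 dye=1 mortar=10 quartz=1
After 12 (craft dye): coal=1 cobalt=3 dye=2 mortar=10 quartz=1
After 13 (craft mortar): coal=1 cobalt=3 dye=2 mortar=12
After 14 (gather 11 quartz): coal=1 cobalt=3 dye=2 mortar=12 quartz=11
After 15 (craft mortar): coal=1 cobalt=3 dye=2 mortar=14 quartz=10
After 16 (consume 1 dye): coal=1 cobalt=3 dye=1 mortar=14 quartz=10
After 17 (gather 10 cobalt): coal=1 cobalt=13 dye=1 mortar=14 quartz=10

Answer: no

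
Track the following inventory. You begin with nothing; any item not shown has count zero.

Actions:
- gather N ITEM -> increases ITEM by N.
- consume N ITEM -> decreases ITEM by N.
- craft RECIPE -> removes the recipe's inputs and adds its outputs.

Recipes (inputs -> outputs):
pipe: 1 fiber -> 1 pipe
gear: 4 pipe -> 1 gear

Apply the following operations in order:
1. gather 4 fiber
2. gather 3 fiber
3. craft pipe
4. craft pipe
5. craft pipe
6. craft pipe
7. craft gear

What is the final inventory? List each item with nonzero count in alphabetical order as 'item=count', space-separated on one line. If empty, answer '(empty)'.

After 1 (gather 4 fiber): fiber=4
After 2 (gather 3 fiber): fiber=7
After 3 (craft pipe): fiber=6 pipe=1
After 4 (craft pipe): fiber=5 pipe=2
After 5 (craft pipe): fiber=4 pipe=3
After 6 (craft pipe): fiber=3 pipe=4
After 7 (craft gear): fiber=3 gear=1

Answer: fiber=3 gear=1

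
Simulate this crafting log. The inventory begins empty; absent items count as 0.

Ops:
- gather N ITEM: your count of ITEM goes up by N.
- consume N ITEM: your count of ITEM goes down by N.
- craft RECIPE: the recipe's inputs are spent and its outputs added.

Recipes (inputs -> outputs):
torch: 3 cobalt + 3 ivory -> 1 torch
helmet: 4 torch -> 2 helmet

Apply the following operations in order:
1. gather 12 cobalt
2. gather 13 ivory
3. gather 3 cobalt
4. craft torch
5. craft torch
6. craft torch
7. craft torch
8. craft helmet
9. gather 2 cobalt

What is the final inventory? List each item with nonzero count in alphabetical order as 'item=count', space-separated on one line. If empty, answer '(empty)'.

Answer: cobalt=5 helmet=2 ivory=1

Derivation:
After 1 (gather 12 cobalt): cobalt=12
After 2 (gather 13 ivory): cobalt=12 ivory=13
After 3 (gather 3 cobalt): cobalt=15 ivory=13
After 4 (craft torch): cobalt=12 ivory=10 torch=1
After 5 (craft torch): cobalt=9 ivory=7 torch=2
After 6 (craft torch): cobalt=6 ivory=4 torch=3
After 7 (craft torch): cobalt=3 ivory=1 torch=4
After 8 (craft helmet): cobalt=3 helmet=2 ivory=1
After 9 (gather 2 cobalt): cobalt=5 helmet=2 ivory=1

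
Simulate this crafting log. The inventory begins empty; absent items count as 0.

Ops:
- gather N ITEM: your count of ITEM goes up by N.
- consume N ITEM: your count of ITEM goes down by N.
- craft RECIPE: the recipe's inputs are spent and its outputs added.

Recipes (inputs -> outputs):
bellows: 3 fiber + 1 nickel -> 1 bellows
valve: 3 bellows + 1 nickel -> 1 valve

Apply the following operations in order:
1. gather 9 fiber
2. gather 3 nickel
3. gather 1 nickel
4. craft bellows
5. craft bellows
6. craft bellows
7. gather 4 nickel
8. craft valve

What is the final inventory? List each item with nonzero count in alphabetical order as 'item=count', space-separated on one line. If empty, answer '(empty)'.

After 1 (gather 9 fiber): fiber=9
After 2 (gather 3 nickel): fiber=9 nickel=3
After 3 (gather 1 nickel): fiber=9 nickel=4
After 4 (craft bellows): bellows=1 fiber=6 nickel=3
After 5 (craft bellows): bellows=2 fiber=3 nickel=2
After 6 (craft bellows): bellows=3 nickel=1
After 7 (gather 4 nickel): bellows=3 nickel=5
After 8 (craft valve): nickel=4 valve=1

Answer: nickel=4 valve=1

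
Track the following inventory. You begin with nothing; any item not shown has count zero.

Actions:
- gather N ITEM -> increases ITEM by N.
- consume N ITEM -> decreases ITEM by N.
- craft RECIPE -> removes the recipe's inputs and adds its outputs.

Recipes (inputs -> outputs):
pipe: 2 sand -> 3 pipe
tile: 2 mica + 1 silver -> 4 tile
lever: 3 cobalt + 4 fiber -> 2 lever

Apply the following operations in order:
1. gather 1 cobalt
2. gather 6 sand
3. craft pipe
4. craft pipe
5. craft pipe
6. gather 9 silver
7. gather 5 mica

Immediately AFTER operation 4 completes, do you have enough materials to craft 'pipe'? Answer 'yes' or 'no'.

Answer: yes

Derivation:
After 1 (gather 1 cobalt): cobalt=1
After 2 (gather 6 sand): cobalt=1 sand=6
After 3 (craft pipe): cobalt=1 pipe=3 sand=4
After 4 (craft pipe): cobalt=1 pipe=6 sand=2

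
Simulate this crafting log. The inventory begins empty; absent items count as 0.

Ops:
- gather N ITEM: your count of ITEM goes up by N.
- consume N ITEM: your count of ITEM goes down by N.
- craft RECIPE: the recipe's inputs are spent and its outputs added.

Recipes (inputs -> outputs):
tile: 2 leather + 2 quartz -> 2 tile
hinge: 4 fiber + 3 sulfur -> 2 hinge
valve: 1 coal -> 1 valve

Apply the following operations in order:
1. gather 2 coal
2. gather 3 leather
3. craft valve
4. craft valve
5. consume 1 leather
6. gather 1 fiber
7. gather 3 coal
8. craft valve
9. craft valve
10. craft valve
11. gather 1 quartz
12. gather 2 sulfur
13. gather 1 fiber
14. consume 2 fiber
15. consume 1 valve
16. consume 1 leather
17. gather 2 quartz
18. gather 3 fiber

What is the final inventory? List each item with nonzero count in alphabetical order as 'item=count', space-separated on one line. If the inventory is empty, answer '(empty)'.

After 1 (gather 2 coal): coal=2
After 2 (gather 3 leather): coal=2 leather=3
After 3 (craft valve): coal=1 leather=3 valve=1
After 4 (craft valve): leather=3 valve=2
After 5 (consume 1 leather): leather=2 valve=2
After 6 (gather 1 fiber): fiber=1 leather=2 valve=2
After 7 (gather 3 coal): coal=3 fiber=1 leather=2 valve=2
After 8 (craft valve): coal=2 fiber=1 leather=2 valve=3
After 9 (craft valve): coal=1 fiber=1 leather=2 valve=4
After 10 (craft valve): fiber=1 leather=2 valve=5
After 11 (gather 1 quartz): fiber=1 leather=2 quartz=1 valve=5
After 12 (gather 2 sulfur): fiber=1 leather=2 quartz=1 sulfur=2 valve=5
After 13 (gather 1 fiber): fiber=2 leather=2 quartz=1 sulfur=2 valve=5
After 14 (consume 2 fiber): leather=2 quartz=1 sulfur=2 valve=5
After 15 (consume 1 valve): leather=2 quartz=1 sulfur=2 valve=4
After 16 (consume 1 leather): leather=1 quartz=1 sulfur=2 valve=4
After 17 (gather 2 quartz): leather=1 quartz=3 sulfur=2 valve=4
After 18 (gather 3 fiber): fiber=3 leather=1 quartz=3 sulfur=2 valve=4

Answer: fiber=3 leather=1 quartz=3 sulfur=2 valve=4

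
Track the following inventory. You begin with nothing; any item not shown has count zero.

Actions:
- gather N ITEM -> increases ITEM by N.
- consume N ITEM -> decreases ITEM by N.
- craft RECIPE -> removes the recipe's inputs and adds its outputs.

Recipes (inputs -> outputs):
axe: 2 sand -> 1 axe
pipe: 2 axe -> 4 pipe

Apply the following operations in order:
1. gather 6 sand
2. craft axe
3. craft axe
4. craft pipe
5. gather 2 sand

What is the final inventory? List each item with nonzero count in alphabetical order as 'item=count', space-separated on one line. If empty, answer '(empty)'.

After 1 (gather 6 sand): sand=6
After 2 (craft axe): axe=1 sand=4
After 3 (craft axe): axe=2 sand=2
After 4 (craft pipe): pipe=4 sand=2
After 5 (gather 2 sand): pipe=4 sand=4

Answer: pipe=4 sand=4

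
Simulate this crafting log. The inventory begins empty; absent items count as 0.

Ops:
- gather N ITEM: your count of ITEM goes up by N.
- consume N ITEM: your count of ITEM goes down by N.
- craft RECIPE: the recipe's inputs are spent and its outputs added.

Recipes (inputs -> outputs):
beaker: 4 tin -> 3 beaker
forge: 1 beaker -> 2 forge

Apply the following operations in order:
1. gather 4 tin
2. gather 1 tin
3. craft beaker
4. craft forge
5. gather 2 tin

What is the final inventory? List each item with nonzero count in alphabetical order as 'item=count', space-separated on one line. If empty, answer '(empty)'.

Answer: beaker=2 forge=2 tin=3

Derivation:
After 1 (gather 4 tin): tin=4
After 2 (gather 1 tin): tin=5
After 3 (craft beaker): beaker=3 tin=1
After 4 (craft forge): beaker=2 forge=2 tin=1
After 5 (gather 2 tin): beaker=2 forge=2 tin=3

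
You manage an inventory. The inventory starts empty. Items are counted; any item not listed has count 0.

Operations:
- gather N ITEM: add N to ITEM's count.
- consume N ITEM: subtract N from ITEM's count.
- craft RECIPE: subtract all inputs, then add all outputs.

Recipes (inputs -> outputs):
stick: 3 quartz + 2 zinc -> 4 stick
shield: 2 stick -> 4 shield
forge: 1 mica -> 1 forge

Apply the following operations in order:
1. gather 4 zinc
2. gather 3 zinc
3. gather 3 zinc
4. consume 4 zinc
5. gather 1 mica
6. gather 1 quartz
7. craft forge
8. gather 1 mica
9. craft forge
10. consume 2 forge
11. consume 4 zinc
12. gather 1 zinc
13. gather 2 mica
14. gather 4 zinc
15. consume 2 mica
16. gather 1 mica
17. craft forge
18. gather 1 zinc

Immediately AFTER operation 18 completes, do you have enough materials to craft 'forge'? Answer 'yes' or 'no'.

After 1 (gather 4 zinc): zinc=4
After 2 (gather 3 zinc): zinc=7
After 3 (gather 3 zinc): zinc=10
After 4 (consume 4 zinc): zinc=6
After 5 (gather 1 mica): mica=1 zinc=6
After 6 (gather 1 quartz): mica=1 quartz=1 zinc=6
After 7 (craft forge): forge=1 quartz=1 zinc=6
After 8 (gather 1 mica): forge=1 mica=1 quartz=1 zinc=6
After 9 (craft forge): forge=2 quartz=1 zinc=6
After 10 (consume 2 forge): quartz=1 zinc=6
After 11 (consume 4 zinc): quartz=1 zinc=2
After 12 (gather 1 zinc): quartz=1 zinc=3
After 13 (gather 2 mica): mica=2 quartz=1 zinc=3
After 14 (gather 4 zinc): mica=2 quartz=1 zinc=7
After 15 (consume 2 mica): quartz=1 zinc=7
After 16 (gather 1 mica): mica=1 quartz=1 zinc=7
After 17 (craft forge): forge=1 quartz=1 zinc=7
After 18 (gather 1 zinc): forge=1 quartz=1 zinc=8

Answer: no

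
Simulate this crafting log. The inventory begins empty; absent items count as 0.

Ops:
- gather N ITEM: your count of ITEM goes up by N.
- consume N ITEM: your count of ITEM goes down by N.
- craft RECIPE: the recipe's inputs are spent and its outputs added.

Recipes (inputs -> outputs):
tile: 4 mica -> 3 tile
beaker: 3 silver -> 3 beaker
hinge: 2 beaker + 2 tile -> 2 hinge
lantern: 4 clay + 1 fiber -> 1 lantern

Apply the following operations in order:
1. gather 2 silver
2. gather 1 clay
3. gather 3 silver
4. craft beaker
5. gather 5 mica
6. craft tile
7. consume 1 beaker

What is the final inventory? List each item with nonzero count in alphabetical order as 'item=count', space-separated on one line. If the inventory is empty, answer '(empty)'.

Answer: beaker=2 clay=1 mica=1 silver=2 tile=3

Derivation:
After 1 (gather 2 silver): silver=2
After 2 (gather 1 clay): clay=1 silver=2
After 3 (gather 3 silver): clay=1 silver=5
After 4 (craft beaker): beaker=3 clay=1 silver=2
After 5 (gather 5 mica): beaker=3 clay=1 mica=5 silver=2
After 6 (craft tile): beaker=3 clay=1 mica=1 silver=2 tile=3
After 7 (consume 1 beaker): beaker=2 clay=1 mica=1 silver=2 tile=3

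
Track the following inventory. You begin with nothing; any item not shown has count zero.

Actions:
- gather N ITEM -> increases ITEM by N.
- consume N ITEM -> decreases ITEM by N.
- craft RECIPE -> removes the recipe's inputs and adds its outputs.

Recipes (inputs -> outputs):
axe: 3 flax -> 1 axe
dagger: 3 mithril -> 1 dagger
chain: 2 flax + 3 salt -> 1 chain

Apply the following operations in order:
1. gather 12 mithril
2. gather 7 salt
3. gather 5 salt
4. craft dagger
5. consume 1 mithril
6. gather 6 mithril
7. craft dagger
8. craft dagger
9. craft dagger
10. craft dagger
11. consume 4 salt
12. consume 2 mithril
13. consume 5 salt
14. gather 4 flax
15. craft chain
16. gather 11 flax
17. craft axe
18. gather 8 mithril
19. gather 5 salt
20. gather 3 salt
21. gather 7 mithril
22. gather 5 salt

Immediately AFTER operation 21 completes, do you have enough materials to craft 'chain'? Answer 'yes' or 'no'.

After 1 (gather 12 mithril): mithril=12
After 2 (gather 7 salt): mithril=12 salt=7
After 3 (gather 5 salt): mithril=12 salt=12
After 4 (craft dagger): dagger=1 mithril=9 salt=12
After 5 (consume 1 mithril): dagger=1 mithril=8 salt=12
After 6 (gather 6 mithril): dagger=1 mithril=14 salt=12
After 7 (craft dagger): dagger=2 mithril=11 salt=12
After 8 (craft dagger): dagger=3 mithril=8 salt=12
After 9 (craft dagger): dagger=4 mithril=5 salt=12
After 10 (craft dagger): dagger=5 mithril=2 salt=12
After 11 (consume 4 salt): dagger=5 mithril=2 salt=8
After 12 (consume 2 mithril): dagger=5 salt=8
After 13 (consume 5 salt): dagger=5 salt=3
After 14 (gather 4 flax): dagger=5 flax=4 salt=3
After 15 (craft chain): chain=1 dagger=5 flax=2
After 16 (gather 11 flax): chain=1 dagger=5 flax=13
After 17 (craft axe): axe=1 chain=1 dagger=5 flax=10
After 18 (gather 8 mithril): axe=1 chain=1 dagger=5 flax=10 mithril=8
After 19 (gather 5 salt): axe=1 chain=1 dagger=5 flax=10 mithril=8 salt=5
After 20 (gather 3 salt): axe=1 chain=1 dagger=5 flax=10 mithril=8 salt=8
After 21 (gather 7 mithril): axe=1 chain=1 dagger=5 flax=10 mithril=15 salt=8

Answer: yes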